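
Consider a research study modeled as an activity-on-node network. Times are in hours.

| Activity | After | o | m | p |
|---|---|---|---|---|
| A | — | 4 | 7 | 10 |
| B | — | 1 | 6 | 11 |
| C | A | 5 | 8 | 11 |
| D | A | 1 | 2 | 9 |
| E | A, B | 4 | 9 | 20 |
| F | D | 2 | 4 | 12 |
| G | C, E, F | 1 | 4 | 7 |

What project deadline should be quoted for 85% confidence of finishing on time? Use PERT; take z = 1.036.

te_A = (4 + 4·7 + 10)/6 = 42/6 = 7; σ²_A = ((10−4)/6)² = 1.000
te_B = (1 + 4·6 + 11)/6 = 36/6 = 6; σ²_B = ((11−1)/6)² = 2.778
te_C = (5 + 4·8 + 11)/6 = 48/6 = 8; σ²_C = ((11−5)/6)² = 1.000
te_D = (1 + 4·2 + 9)/6 = 18/6 = 3; σ²_D = ((9−1)/6)² = 1.778
te_E = (4 + 4·9 + 20)/6 = 60/6 = 10; σ²_E = ((20−4)/6)² = 7.111
te_F = (2 + 4·4 + 12)/6 = 30/6 = 5; σ²_F = ((12−2)/6)² = 2.778
te_G = (1 + 4·4 + 7)/6 = 24/6 = 4; σ²_G = ((7−1)/6)² = 1.000

Forward pass:
ES_A = 0; EF_A = 7
ES_B = 0; EF_B = 6
ES_C = 7; EF_C = 7+8 = 15
ES_D = 7; EF_D = 7+3 = 10
ES_E = max(EF_A=7, EF_B=6) = 7; EF_E = 7+10 = 17
ES_F = 10; EF_F = 10+5 = 15
ES_G = max(EF_C=15, EF_E=17, EF_F=15) = 17; EF_G = 17+4 = 21
Expected project duration μ = 21 hours. Critical path: A → E → G.

Variance along critical path = 1.000 + 7.111 + 1.000 = 9.111; σ = 3.018 hours.
D = μ + z·σ = 21 + 1.036·3.018 = 24.1 hours

24.1 hours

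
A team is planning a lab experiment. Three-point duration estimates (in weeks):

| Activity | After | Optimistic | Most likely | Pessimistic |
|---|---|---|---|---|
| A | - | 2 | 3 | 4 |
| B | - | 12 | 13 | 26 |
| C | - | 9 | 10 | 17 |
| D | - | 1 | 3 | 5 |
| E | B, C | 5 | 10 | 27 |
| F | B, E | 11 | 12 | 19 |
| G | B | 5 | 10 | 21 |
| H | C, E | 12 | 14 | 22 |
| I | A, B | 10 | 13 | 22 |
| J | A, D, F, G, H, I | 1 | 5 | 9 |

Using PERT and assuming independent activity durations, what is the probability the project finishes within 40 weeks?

0.074

te_A = (2 + 4·3 + 4)/6 = 18/6 = 3; σ²_A = ((4−2)/6)² = 0.111
te_B = (12 + 4·13 + 26)/6 = 90/6 = 15; σ²_B = ((26−12)/6)² = 5.444
te_C = (9 + 4·10 + 17)/6 = 66/6 = 11; σ²_C = ((17−9)/6)² = 1.778
te_D = (1 + 4·3 + 5)/6 = 18/6 = 3; σ²_D = ((5−1)/6)² = 0.444
te_E = (5 + 4·10 + 27)/6 = 72/6 = 12; σ²_E = ((27−5)/6)² = 13.444
te_F = (11 + 4·12 + 19)/6 = 78/6 = 13; σ²_F = ((19−11)/6)² = 1.778
te_G = (5 + 4·10 + 21)/6 = 66/6 = 11; σ²_G = ((21−5)/6)² = 7.111
te_H = (12 + 4·14 + 22)/6 = 90/6 = 15; σ²_H = ((22−12)/6)² = 2.778
te_I = (10 + 4·13 + 22)/6 = 84/6 = 14; σ²_I = ((22−10)/6)² = 4.000
te_J = (1 + 4·5 + 9)/6 = 30/6 = 5; σ²_J = ((9−1)/6)² = 1.778

Forward pass:
ES_A = 0; EF_A = 3
ES_B = 0; EF_B = 15
ES_C = 0; EF_C = 11
ES_D = 0; EF_D = 3
ES_E = max(EF_B=15, EF_C=11) = 15; EF_E = 15+12 = 27
ES_F = max(EF_B=15, EF_E=27) = 27; EF_F = 27+13 = 40
ES_G = 15; EF_G = 15+11 = 26
ES_H = max(EF_C=11, EF_E=27) = 27; EF_H = 27+15 = 42
ES_I = max(EF_A=3, EF_B=15) = 15; EF_I = 15+14 = 29
ES_J = max(EF_A=3, EF_D=3, EF_F=40, EF_G=26, EF_H=42, EF_I=29) = 42; EF_J = 42+5 = 47
Expected project duration μ = 47 weeks. Critical path: B → E → H → J.

Variance along critical path = 5.444 + 13.444 + 2.778 + 1.778 = 23.444; σ = √23.444 = 4.842 weeks.
Z = (40 − 47) / 4.842 = -1.446
P(T ≤ 40) = Φ(-1.446) ≈ 0.074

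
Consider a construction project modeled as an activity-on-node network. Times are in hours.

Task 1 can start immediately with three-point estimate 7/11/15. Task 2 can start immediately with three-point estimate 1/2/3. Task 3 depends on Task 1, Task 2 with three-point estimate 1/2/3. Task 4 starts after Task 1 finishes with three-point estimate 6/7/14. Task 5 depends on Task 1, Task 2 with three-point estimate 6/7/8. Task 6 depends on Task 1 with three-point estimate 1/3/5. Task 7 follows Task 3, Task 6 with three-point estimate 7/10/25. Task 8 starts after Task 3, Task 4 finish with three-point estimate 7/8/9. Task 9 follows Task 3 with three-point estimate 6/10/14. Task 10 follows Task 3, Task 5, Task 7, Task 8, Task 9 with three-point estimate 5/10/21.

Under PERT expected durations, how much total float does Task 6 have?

1 hours

te_Task 1 = (7 + 4·11 + 15)/6 = 66/6 = 11
te_Task 2 = (1 + 4·2 + 3)/6 = 12/6 = 2
te_Task 3 = (1 + 4·2 + 3)/6 = 12/6 = 2
te_Task 4 = (6 + 4·7 + 14)/6 = 48/6 = 8
te_Task 5 = (6 + 4·7 + 8)/6 = 42/6 = 7
te_Task 6 = (1 + 4·3 + 5)/6 = 18/6 = 3
te_Task 7 = (7 + 4·10 + 25)/6 = 72/6 = 12
te_Task 8 = (7 + 4·8 + 9)/6 = 48/6 = 8
te_Task 9 = (6 + 4·10 + 14)/6 = 60/6 = 10
te_Task 10 = (5 + 4·10 + 21)/6 = 66/6 = 11

Forward pass:
ES_Task 1 = 0; EF_Task 1 = 11
ES_Task 2 = 0; EF_Task 2 = 2
ES_Task 3 = max(EF_Task 1=11, EF_Task 2=2) = 11; EF_Task 3 = 11+2 = 13
ES_Task 4 = 11; EF_Task 4 = 11+8 = 19
ES_Task 5 = max(EF_Task 1=11, EF_Task 2=2) = 11; EF_Task 5 = 11+7 = 18
ES_Task 6 = 11; EF_Task 6 = 11+3 = 14
ES_Task 7 = max(EF_Task 3=13, EF_Task 6=14) = 14; EF_Task 7 = 14+12 = 26
ES_Task 8 = max(EF_Task 3=13, EF_Task 4=19) = 19; EF_Task 8 = 19+8 = 27
ES_Task 9 = 13; EF_Task 9 = 13+10 = 23
ES_Task 10 = max(EF_Task 3=13, EF_Task 5=18, EF_Task 7=26, EF_Task 8=27, EF_Task 9=23) = 27; EF_Task 10 = 27+11 = 38
Expected project duration μ = 38 hours. Critical path: Task 1 → Task 4 → Task 8 → Task 10.

Backward pass:
LF_Task 10 = 38; LS_Task 10 = 38−11 = 27
LF_Task 9 = LS_Task 10 = 27; LS_Task 9 = 27−10 = 17
LF_Task 8 = LS_Task 10 = 27; LS_Task 8 = 27−8 = 19
LF_Task 7 = LS_Task 10 = 27; LS_Task 7 = 27−12 = 15
LF_Task 6 = LS_Task 7 = 15; LS_Task 6 = 15−3 = 12
LF_Task 5 = LS_Task 10 = 27; LS_Task 5 = 27−7 = 20
LF_Task 4 = LS_Task 8 = 19; LS_Task 4 = 19−8 = 11
LF_Task 3 = min(LS_Task 7=15, LS_Task 8=19, LS_Task 9=17, LS_Task 10=27) = 15; LS_Task 3 = 15−2 = 13
LF_Task 2 = min(LS_Task 3=13, LS_Task 5=20) = 13; LS_Task 2 = 13−2 = 11
LF_Task 1 = min(LS_Task 3=13, LS_Task 4=11, LS_Task 5=20, LS_Task 6=12) = 11; LS_Task 1 = 11−11 = 0
Slack_Task 6 = LS_Task 6 − ES_Task 6 = 12 − 11 = 1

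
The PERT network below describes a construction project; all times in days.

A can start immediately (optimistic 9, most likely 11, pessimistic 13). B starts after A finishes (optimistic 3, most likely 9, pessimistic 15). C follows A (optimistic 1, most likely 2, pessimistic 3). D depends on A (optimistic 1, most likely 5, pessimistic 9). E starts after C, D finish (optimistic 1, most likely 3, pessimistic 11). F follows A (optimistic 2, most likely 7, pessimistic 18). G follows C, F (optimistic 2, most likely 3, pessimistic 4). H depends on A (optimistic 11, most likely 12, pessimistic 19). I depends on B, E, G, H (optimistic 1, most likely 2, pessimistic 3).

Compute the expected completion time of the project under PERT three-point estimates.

26 days

te_A = (9 + 4·11 + 13)/6 = 66/6 = 11
te_B = (3 + 4·9 + 15)/6 = 54/6 = 9
te_C = (1 + 4·2 + 3)/6 = 12/6 = 2
te_D = (1 + 4·5 + 9)/6 = 30/6 = 5
te_E = (1 + 4·3 + 11)/6 = 24/6 = 4
te_F = (2 + 4·7 + 18)/6 = 48/6 = 8
te_G = (2 + 4·3 + 4)/6 = 18/6 = 3
te_H = (11 + 4·12 + 19)/6 = 78/6 = 13
te_I = (1 + 4·2 + 3)/6 = 12/6 = 2

Forward pass:
ES_A = 0; EF_A = 11
ES_B = 11; EF_B = 11+9 = 20
ES_C = 11; EF_C = 11+2 = 13
ES_D = 11; EF_D = 11+5 = 16
ES_E = max(EF_C=13, EF_D=16) = 16; EF_E = 16+4 = 20
ES_F = 11; EF_F = 11+8 = 19
ES_G = max(EF_C=13, EF_F=19) = 19; EF_G = 19+3 = 22
ES_H = 11; EF_H = 11+13 = 24
ES_I = max(EF_B=20, EF_E=20, EF_G=22, EF_H=24) = 24; EF_I = 24+2 = 26
Expected project duration μ = 26 days. Critical path: A → H → I.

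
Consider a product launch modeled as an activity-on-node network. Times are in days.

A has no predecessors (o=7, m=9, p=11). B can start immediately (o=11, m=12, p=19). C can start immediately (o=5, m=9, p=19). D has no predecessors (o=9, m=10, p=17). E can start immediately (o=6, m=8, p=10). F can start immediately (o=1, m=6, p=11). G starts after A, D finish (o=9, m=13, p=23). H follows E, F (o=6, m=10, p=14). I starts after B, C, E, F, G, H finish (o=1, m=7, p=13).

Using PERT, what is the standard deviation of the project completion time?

3.35 days

te_A = (7 + 4·9 + 11)/6 = 54/6 = 9; σ²_A = ((11−7)/6)² = 0.444
te_B = (11 + 4·12 + 19)/6 = 78/6 = 13; σ²_B = ((19−11)/6)² = 1.778
te_C = (5 + 4·9 + 19)/6 = 60/6 = 10; σ²_C = ((19−5)/6)² = 5.444
te_D = (9 + 4·10 + 17)/6 = 66/6 = 11; σ²_D = ((17−9)/6)² = 1.778
te_E = (6 + 4·8 + 10)/6 = 48/6 = 8; σ²_E = ((10−6)/6)² = 0.444
te_F = (1 + 4·6 + 11)/6 = 36/6 = 6; σ²_F = ((11−1)/6)² = 2.778
te_G = (9 + 4·13 + 23)/6 = 84/6 = 14; σ²_G = ((23−9)/6)² = 5.444
te_H = (6 + 4·10 + 14)/6 = 60/6 = 10; σ²_H = ((14−6)/6)² = 1.778
te_I = (1 + 4·7 + 13)/6 = 42/6 = 7; σ²_I = ((13−1)/6)² = 4.000

Forward pass:
ES_A = 0; EF_A = 9
ES_B = 0; EF_B = 13
ES_C = 0; EF_C = 10
ES_D = 0; EF_D = 11
ES_E = 0; EF_E = 8
ES_F = 0; EF_F = 6
ES_G = max(EF_A=9, EF_D=11) = 11; EF_G = 11+14 = 25
ES_H = max(EF_E=8, EF_F=6) = 8; EF_H = 8+10 = 18
ES_I = max(EF_B=13, EF_C=10, EF_E=8, EF_F=6, EF_G=25, EF_H=18) = 25; EF_I = 25+7 = 32
Expected project duration μ = 32 days. Critical path: D → G → I.

Variance along critical path = 1.778 + 5.444 + 4.000 = 11.222
σ = √11.222 = 3.350 days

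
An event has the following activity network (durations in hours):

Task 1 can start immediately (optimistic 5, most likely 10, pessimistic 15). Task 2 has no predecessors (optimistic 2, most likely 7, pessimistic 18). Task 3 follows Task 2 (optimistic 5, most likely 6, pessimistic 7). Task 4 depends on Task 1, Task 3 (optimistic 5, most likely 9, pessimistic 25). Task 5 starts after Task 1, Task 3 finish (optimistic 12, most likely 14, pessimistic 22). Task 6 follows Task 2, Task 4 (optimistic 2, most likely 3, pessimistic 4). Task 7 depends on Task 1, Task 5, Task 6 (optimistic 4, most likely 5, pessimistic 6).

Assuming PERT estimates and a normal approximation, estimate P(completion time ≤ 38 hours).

te_Task 1 = (5 + 4·10 + 15)/6 = 60/6 = 10; σ²_Task 1 = ((15−5)/6)² = 2.778
te_Task 2 = (2 + 4·7 + 18)/6 = 48/6 = 8; σ²_Task 2 = ((18−2)/6)² = 7.111
te_Task 3 = (5 + 4·6 + 7)/6 = 36/6 = 6; σ²_Task 3 = ((7−5)/6)² = 0.111
te_Task 4 = (5 + 4·9 + 25)/6 = 66/6 = 11; σ²_Task 4 = ((25−5)/6)² = 11.111
te_Task 5 = (12 + 4·14 + 22)/6 = 90/6 = 15; σ²_Task 5 = ((22−12)/6)² = 2.778
te_Task 6 = (2 + 4·3 + 4)/6 = 18/6 = 3; σ²_Task 6 = ((4−2)/6)² = 0.111
te_Task 7 = (4 + 4·5 + 6)/6 = 30/6 = 5; σ²_Task 7 = ((6−4)/6)² = 0.111

Forward pass:
ES_Task 1 = 0; EF_Task 1 = 10
ES_Task 2 = 0; EF_Task 2 = 8
ES_Task 3 = 8; EF_Task 3 = 8+6 = 14
ES_Task 4 = max(EF_Task 1=10, EF_Task 3=14) = 14; EF_Task 4 = 14+11 = 25
ES_Task 5 = max(EF_Task 1=10, EF_Task 3=14) = 14; EF_Task 5 = 14+15 = 29
ES_Task 6 = max(EF_Task 2=8, EF_Task 4=25) = 25; EF_Task 6 = 25+3 = 28
ES_Task 7 = max(EF_Task 1=10, EF_Task 5=29, EF_Task 6=28) = 29; EF_Task 7 = 29+5 = 34
Expected project duration μ = 34 hours. Critical path: Task 2 → Task 3 → Task 5 → Task 7.

Variance along critical path = 7.111 + 0.111 + 2.778 + 0.111 = 10.111; σ = √10.111 = 3.180 hours.
Z = (38 − 34) / 3.180 = 1.258
P(T ≤ 38) = Φ(1.258) ≈ 0.896

0.896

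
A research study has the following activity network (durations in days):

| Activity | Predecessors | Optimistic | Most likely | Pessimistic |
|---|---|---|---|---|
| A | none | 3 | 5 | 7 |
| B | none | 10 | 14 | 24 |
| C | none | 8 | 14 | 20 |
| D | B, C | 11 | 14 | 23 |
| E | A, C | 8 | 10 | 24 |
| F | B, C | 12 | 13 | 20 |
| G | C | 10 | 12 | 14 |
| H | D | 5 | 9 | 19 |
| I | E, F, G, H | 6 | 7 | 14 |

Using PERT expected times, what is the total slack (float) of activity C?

1 days

te_A = (3 + 4·5 + 7)/6 = 30/6 = 5
te_B = (10 + 4·14 + 24)/6 = 90/6 = 15
te_C = (8 + 4·14 + 20)/6 = 84/6 = 14
te_D = (11 + 4·14 + 23)/6 = 90/6 = 15
te_E = (8 + 4·10 + 24)/6 = 72/6 = 12
te_F = (12 + 4·13 + 20)/6 = 84/6 = 14
te_G = (10 + 4·12 + 14)/6 = 72/6 = 12
te_H = (5 + 4·9 + 19)/6 = 60/6 = 10
te_I = (6 + 4·7 + 14)/6 = 48/6 = 8

Forward pass:
ES_A = 0; EF_A = 5
ES_B = 0; EF_B = 15
ES_C = 0; EF_C = 14
ES_D = max(EF_B=15, EF_C=14) = 15; EF_D = 15+15 = 30
ES_E = max(EF_A=5, EF_C=14) = 14; EF_E = 14+12 = 26
ES_F = max(EF_B=15, EF_C=14) = 15; EF_F = 15+14 = 29
ES_G = 14; EF_G = 14+12 = 26
ES_H = 30; EF_H = 30+10 = 40
ES_I = max(EF_E=26, EF_F=29, EF_G=26, EF_H=40) = 40; EF_I = 40+8 = 48
Expected project duration μ = 48 days. Critical path: B → D → H → I.

Backward pass:
LF_I = 48; LS_I = 48−8 = 40
LF_H = LS_I = 40; LS_H = 40−10 = 30
LF_G = LS_I = 40; LS_G = 40−12 = 28
LF_F = LS_I = 40; LS_F = 40−14 = 26
LF_E = LS_I = 40; LS_E = 40−12 = 28
LF_D = LS_H = 30; LS_D = 30−15 = 15
LF_C = min(LS_D=15, LS_E=28, LS_F=26, LS_G=28) = 15; LS_C = 15−14 = 1
LF_B = min(LS_D=15, LS_F=26) = 15; LS_B = 15−15 = 0
LF_A = LS_E = 28; LS_A = 28−5 = 23
Slack_C = LS_C − ES_C = 1 − 0 = 1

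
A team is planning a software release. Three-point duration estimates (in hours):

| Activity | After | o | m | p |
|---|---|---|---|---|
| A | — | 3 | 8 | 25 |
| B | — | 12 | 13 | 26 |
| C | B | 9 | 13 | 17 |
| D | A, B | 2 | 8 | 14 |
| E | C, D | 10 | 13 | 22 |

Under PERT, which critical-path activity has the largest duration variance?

B

te_A = (3 + 4·8 + 25)/6 = 60/6 = 10; σ²_A = ((25−3)/6)² = 13.444
te_B = (12 + 4·13 + 26)/6 = 90/6 = 15; σ²_B = ((26−12)/6)² = 5.444
te_C = (9 + 4·13 + 17)/6 = 78/6 = 13; σ²_C = ((17−9)/6)² = 1.778
te_D = (2 + 4·8 + 14)/6 = 48/6 = 8; σ²_D = ((14−2)/6)² = 4.000
te_E = (10 + 4·13 + 22)/6 = 84/6 = 14; σ²_E = ((22−10)/6)² = 4.000

Forward pass:
ES_A = 0; EF_A = 10
ES_B = 0; EF_B = 15
ES_C = 15; EF_C = 15+13 = 28
ES_D = max(EF_A=10, EF_B=15) = 15; EF_D = 15+8 = 23
ES_E = max(EF_C=28, EF_D=23) = 28; EF_E = 28+14 = 42
Expected project duration μ = 42 hours. Critical path: B → C → E.

Variances on critical path: σ²_B=5.444, σ²_C=1.778, σ²_E=4.000.
Largest is σ²_B = 5.444.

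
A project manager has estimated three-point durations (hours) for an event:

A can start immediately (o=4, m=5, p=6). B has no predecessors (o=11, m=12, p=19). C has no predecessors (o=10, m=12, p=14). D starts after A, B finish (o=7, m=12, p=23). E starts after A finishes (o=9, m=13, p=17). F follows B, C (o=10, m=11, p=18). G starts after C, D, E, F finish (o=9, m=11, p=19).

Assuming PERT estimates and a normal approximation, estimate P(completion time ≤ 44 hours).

0.961

te_A = (4 + 4·5 + 6)/6 = 30/6 = 5; σ²_A = ((6−4)/6)² = 0.111
te_B = (11 + 4·12 + 19)/6 = 78/6 = 13; σ²_B = ((19−11)/6)² = 1.778
te_C = (10 + 4·12 + 14)/6 = 72/6 = 12; σ²_C = ((14−10)/6)² = 0.444
te_D = (7 + 4·12 + 23)/6 = 78/6 = 13; σ²_D = ((23−7)/6)² = 7.111
te_E = (9 + 4·13 + 17)/6 = 78/6 = 13; σ²_E = ((17−9)/6)² = 1.778
te_F = (10 + 4·11 + 18)/6 = 72/6 = 12; σ²_F = ((18−10)/6)² = 1.778
te_G = (9 + 4·11 + 19)/6 = 72/6 = 12; σ²_G = ((19−9)/6)² = 2.778

Forward pass:
ES_A = 0; EF_A = 5
ES_B = 0; EF_B = 13
ES_C = 0; EF_C = 12
ES_D = max(EF_A=5, EF_B=13) = 13; EF_D = 13+13 = 26
ES_E = 5; EF_E = 5+13 = 18
ES_F = max(EF_B=13, EF_C=12) = 13; EF_F = 13+12 = 25
ES_G = max(EF_C=12, EF_D=26, EF_E=18, EF_F=25) = 26; EF_G = 26+12 = 38
Expected project duration μ = 38 hours. Critical path: B → D → G.

Variance along critical path = 1.778 + 7.111 + 2.778 = 11.667; σ = √11.667 = 3.416 hours.
Z = (44 − 38) / 3.416 = 1.757
P(T ≤ 44) = Φ(1.757) ≈ 0.961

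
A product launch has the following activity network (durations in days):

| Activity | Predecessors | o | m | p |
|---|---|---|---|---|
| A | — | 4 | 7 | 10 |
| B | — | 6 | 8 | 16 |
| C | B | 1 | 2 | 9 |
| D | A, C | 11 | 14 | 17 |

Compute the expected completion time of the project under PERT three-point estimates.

26 days

te_A = (4 + 4·7 + 10)/6 = 42/6 = 7
te_B = (6 + 4·8 + 16)/6 = 54/6 = 9
te_C = (1 + 4·2 + 9)/6 = 18/6 = 3
te_D = (11 + 4·14 + 17)/6 = 84/6 = 14

Forward pass:
ES_A = 0; EF_A = 7
ES_B = 0; EF_B = 9
ES_C = 9; EF_C = 9+3 = 12
ES_D = max(EF_A=7, EF_C=12) = 12; EF_D = 12+14 = 26
Expected project duration μ = 26 days. Critical path: B → C → D.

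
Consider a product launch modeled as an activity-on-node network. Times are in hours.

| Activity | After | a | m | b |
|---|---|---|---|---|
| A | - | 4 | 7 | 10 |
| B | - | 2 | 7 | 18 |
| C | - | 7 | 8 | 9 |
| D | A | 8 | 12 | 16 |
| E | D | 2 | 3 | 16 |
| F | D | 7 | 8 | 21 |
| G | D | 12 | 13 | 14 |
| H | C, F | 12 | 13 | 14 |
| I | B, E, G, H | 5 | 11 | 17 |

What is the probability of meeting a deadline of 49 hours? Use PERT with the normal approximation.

0.127

te_A = (4 + 4·7 + 10)/6 = 42/6 = 7; σ²_A = ((10−4)/6)² = 1.000
te_B = (2 + 4·7 + 18)/6 = 48/6 = 8; σ²_B = ((18−2)/6)² = 7.111
te_C = (7 + 4·8 + 9)/6 = 48/6 = 8; σ²_C = ((9−7)/6)² = 0.111
te_D = (8 + 4·12 + 16)/6 = 72/6 = 12; σ²_D = ((16−8)/6)² = 1.778
te_E = (2 + 4·3 + 16)/6 = 30/6 = 5; σ²_E = ((16−2)/6)² = 5.444
te_F = (7 + 4·8 + 21)/6 = 60/6 = 10; σ²_F = ((21−7)/6)² = 5.444
te_G = (12 + 4·13 + 14)/6 = 78/6 = 13; σ²_G = ((14−12)/6)² = 0.111
te_H = (12 + 4·13 + 14)/6 = 78/6 = 13; σ²_H = ((14−12)/6)² = 0.111
te_I = (5 + 4·11 + 17)/6 = 66/6 = 11; σ²_I = ((17−5)/6)² = 4.000

Forward pass:
ES_A = 0; EF_A = 7
ES_B = 0; EF_B = 8
ES_C = 0; EF_C = 8
ES_D = 7; EF_D = 7+12 = 19
ES_E = 19; EF_E = 19+5 = 24
ES_F = 19; EF_F = 19+10 = 29
ES_G = 19; EF_G = 19+13 = 32
ES_H = max(EF_C=8, EF_F=29) = 29; EF_H = 29+13 = 42
ES_I = max(EF_B=8, EF_E=24, EF_G=32, EF_H=42) = 42; EF_I = 42+11 = 53
Expected project duration μ = 53 hours. Critical path: A → D → F → H → I.

Variance along critical path = 1.000 + 1.778 + 5.444 + 0.111 + 4.000 = 12.333; σ = √12.333 = 3.512 hours.
Z = (49 − 53) / 3.512 = -1.139
P(T ≤ 49) = Φ(-1.139) ≈ 0.127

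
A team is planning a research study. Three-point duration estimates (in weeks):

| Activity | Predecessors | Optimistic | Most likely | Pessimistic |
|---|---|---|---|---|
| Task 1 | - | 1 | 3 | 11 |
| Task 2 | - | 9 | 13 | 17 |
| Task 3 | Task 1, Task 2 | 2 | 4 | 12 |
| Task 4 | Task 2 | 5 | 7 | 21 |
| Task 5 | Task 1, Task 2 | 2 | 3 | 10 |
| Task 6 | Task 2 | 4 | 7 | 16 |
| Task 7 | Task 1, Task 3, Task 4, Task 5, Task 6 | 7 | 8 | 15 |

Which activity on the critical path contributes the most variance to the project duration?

Task 4

te_Task 1 = (1 + 4·3 + 11)/6 = 24/6 = 4; σ²_Task 1 = ((11−1)/6)² = 2.778
te_Task 2 = (9 + 4·13 + 17)/6 = 78/6 = 13; σ²_Task 2 = ((17−9)/6)² = 1.778
te_Task 3 = (2 + 4·4 + 12)/6 = 30/6 = 5; σ²_Task 3 = ((12−2)/6)² = 2.778
te_Task 4 = (5 + 4·7 + 21)/6 = 54/6 = 9; σ²_Task 4 = ((21−5)/6)² = 7.111
te_Task 5 = (2 + 4·3 + 10)/6 = 24/6 = 4; σ²_Task 5 = ((10−2)/6)² = 1.778
te_Task 6 = (4 + 4·7 + 16)/6 = 48/6 = 8; σ²_Task 6 = ((16−4)/6)² = 4.000
te_Task 7 = (7 + 4·8 + 15)/6 = 54/6 = 9; σ²_Task 7 = ((15−7)/6)² = 1.778

Forward pass:
ES_Task 1 = 0; EF_Task 1 = 4
ES_Task 2 = 0; EF_Task 2 = 13
ES_Task 3 = max(EF_Task 1=4, EF_Task 2=13) = 13; EF_Task 3 = 13+5 = 18
ES_Task 4 = 13; EF_Task 4 = 13+9 = 22
ES_Task 5 = max(EF_Task 1=4, EF_Task 2=13) = 13; EF_Task 5 = 13+4 = 17
ES_Task 6 = 13; EF_Task 6 = 13+8 = 21
ES_Task 7 = max(EF_Task 1=4, EF_Task 3=18, EF_Task 4=22, EF_Task 5=17, EF_Task 6=21) = 22; EF_Task 7 = 22+9 = 31
Expected project duration μ = 31 weeks. Critical path: Task 2 → Task 4 → Task 7.

Variances on critical path: σ²_Task 2=1.778, σ²_Task 4=7.111, σ²_Task 7=1.778.
Largest is σ²_Task 4 = 7.111.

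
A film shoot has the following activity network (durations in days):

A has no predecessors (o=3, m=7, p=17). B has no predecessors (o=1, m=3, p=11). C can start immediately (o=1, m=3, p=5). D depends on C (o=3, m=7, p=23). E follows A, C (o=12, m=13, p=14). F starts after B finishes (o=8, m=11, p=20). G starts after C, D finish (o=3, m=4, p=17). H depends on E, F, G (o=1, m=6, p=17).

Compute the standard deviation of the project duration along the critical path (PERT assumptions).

3.56 days

te_A = (3 + 4·7 + 17)/6 = 48/6 = 8; σ²_A = ((17−3)/6)² = 5.444
te_B = (1 + 4·3 + 11)/6 = 24/6 = 4; σ²_B = ((11−1)/6)² = 2.778
te_C = (1 + 4·3 + 5)/6 = 18/6 = 3; σ²_C = ((5−1)/6)² = 0.444
te_D = (3 + 4·7 + 23)/6 = 54/6 = 9; σ²_D = ((23−3)/6)² = 11.111
te_E = (12 + 4·13 + 14)/6 = 78/6 = 13; σ²_E = ((14−12)/6)² = 0.111
te_F = (8 + 4·11 + 20)/6 = 72/6 = 12; σ²_F = ((20−8)/6)² = 4.000
te_G = (3 + 4·4 + 17)/6 = 36/6 = 6; σ²_G = ((17−3)/6)² = 5.444
te_H = (1 + 4·6 + 17)/6 = 42/6 = 7; σ²_H = ((17−1)/6)² = 7.111

Forward pass:
ES_A = 0; EF_A = 8
ES_B = 0; EF_B = 4
ES_C = 0; EF_C = 3
ES_D = 3; EF_D = 3+9 = 12
ES_E = max(EF_A=8, EF_C=3) = 8; EF_E = 8+13 = 21
ES_F = 4; EF_F = 4+12 = 16
ES_G = max(EF_C=3, EF_D=12) = 12; EF_G = 12+6 = 18
ES_H = max(EF_E=21, EF_F=16, EF_G=18) = 21; EF_H = 21+7 = 28
Expected project duration μ = 28 days. Critical path: A → E → H.

Variance along critical path = 5.444 + 0.111 + 7.111 = 12.667
σ = √12.667 = 3.559 days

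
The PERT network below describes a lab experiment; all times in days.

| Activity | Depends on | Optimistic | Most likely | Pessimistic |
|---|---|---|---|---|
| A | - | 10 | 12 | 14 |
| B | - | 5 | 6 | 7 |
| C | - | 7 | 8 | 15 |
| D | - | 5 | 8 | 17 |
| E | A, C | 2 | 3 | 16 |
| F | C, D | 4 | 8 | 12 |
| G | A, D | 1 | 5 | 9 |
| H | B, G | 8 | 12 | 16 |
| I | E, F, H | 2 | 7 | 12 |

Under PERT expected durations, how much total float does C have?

12 days

te_A = (10 + 4·12 + 14)/6 = 72/6 = 12
te_B = (5 + 4·6 + 7)/6 = 36/6 = 6
te_C = (7 + 4·8 + 15)/6 = 54/6 = 9
te_D = (5 + 4·8 + 17)/6 = 54/6 = 9
te_E = (2 + 4·3 + 16)/6 = 30/6 = 5
te_F = (4 + 4·8 + 12)/6 = 48/6 = 8
te_G = (1 + 4·5 + 9)/6 = 30/6 = 5
te_H = (8 + 4·12 + 16)/6 = 72/6 = 12
te_I = (2 + 4·7 + 12)/6 = 42/6 = 7

Forward pass:
ES_A = 0; EF_A = 12
ES_B = 0; EF_B = 6
ES_C = 0; EF_C = 9
ES_D = 0; EF_D = 9
ES_E = max(EF_A=12, EF_C=9) = 12; EF_E = 12+5 = 17
ES_F = max(EF_C=9, EF_D=9) = 9; EF_F = 9+8 = 17
ES_G = max(EF_A=12, EF_D=9) = 12; EF_G = 12+5 = 17
ES_H = max(EF_B=6, EF_G=17) = 17; EF_H = 17+12 = 29
ES_I = max(EF_E=17, EF_F=17, EF_H=29) = 29; EF_I = 29+7 = 36
Expected project duration μ = 36 days. Critical path: A → G → H → I.

Backward pass:
LF_I = 36; LS_I = 36−7 = 29
LF_H = LS_I = 29; LS_H = 29−12 = 17
LF_G = LS_H = 17; LS_G = 17−5 = 12
LF_F = LS_I = 29; LS_F = 29−8 = 21
LF_E = LS_I = 29; LS_E = 29−5 = 24
LF_D = min(LS_F=21, LS_G=12) = 12; LS_D = 12−9 = 3
LF_C = min(LS_E=24, LS_F=21) = 21; LS_C = 21−9 = 12
LF_B = LS_H = 17; LS_B = 17−6 = 11
LF_A = min(LS_E=24, LS_G=12) = 12; LS_A = 12−12 = 0
Slack_C = LS_C − ES_C = 12 − 0 = 12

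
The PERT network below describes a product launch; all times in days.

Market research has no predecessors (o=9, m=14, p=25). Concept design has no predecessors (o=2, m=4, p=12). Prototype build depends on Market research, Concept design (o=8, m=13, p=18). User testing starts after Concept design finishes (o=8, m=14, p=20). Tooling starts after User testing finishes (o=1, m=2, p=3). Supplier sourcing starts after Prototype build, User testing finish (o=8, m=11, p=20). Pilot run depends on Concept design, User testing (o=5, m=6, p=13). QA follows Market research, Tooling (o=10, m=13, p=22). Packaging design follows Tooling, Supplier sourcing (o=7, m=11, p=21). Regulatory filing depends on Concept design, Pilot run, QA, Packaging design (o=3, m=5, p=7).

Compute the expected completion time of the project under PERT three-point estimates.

te_Market research = (9 + 4·14 + 25)/6 = 90/6 = 15
te_Concept design = (2 + 4·4 + 12)/6 = 30/6 = 5
te_Prototype build = (8 + 4·13 + 18)/6 = 78/6 = 13
te_User testing = (8 + 4·14 + 20)/6 = 84/6 = 14
te_Tooling = (1 + 4·2 + 3)/6 = 12/6 = 2
te_Supplier sourcing = (8 + 4·11 + 20)/6 = 72/6 = 12
te_Pilot run = (5 + 4·6 + 13)/6 = 42/6 = 7
te_QA = (10 + 4·13 + 22)/6 = 84/6 = 14
te_Packaging design = (7 + 4·11 + 21)/6 = 72/6 = 12
te_Regulatory filing = (3 + 4·5 + 7)/6 = 30/6 = 5

Forward pass:
ES_Market research = 0; EF_Market research = 15
ES_Concept design = 0; EF_Concept design = 5
ES_Prototype build = max(EF_Market research=15, EF_Concept design=5) = 15; EF_Prototype build = 15+13 = 28
ES_User testing = 5; EF_User testing = 5+14 = 19
ES_Tooling = 19; EF_Tooling = 19+2 = 21
ES_Supplier sourcing = max(EF_Prototype build=28, EF_User testing=19) = 28; EF_Supplier sourcing = 28+12 = 40
ES_Pilot run = max(EF_Concept design=5, EF_User testing=19) = 19; EF_Pilot run = 19+7 = 26
ES_QA = max(EF_Market research=15, EF_Tooling=21) = 21; EF_QA = 21+14 = 35
ES_Packaging design = max(EF_Tooling=21, EF_Supplier sourcing=40) = 40; EF_Packaging design = 40+12 = 52
ES_Regulatory filing = max(EF_Concept design=5, EF_Pilot run=26, EF_QA=35, EF_Packaging design=52) = 52; EF_Regulatory filing = 52+5 = 57
Expected project duration μ = 57 days. Critical path: Market research → Prototype build → Supplier sourcing → Packaging design → Regulatory filing.

57 days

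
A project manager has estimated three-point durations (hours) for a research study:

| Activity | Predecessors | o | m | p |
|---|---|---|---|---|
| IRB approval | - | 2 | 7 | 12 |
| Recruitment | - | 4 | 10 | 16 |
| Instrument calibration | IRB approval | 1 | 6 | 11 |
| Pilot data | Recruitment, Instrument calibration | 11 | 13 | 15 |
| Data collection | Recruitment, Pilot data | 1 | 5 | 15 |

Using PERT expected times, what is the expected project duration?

32 hours

te_IRB approval = (2 + 4·7 + 12)/6 = 42/6 = 7
te_Recruitment = (4 + 4·10 + 16)/6 = 60/6 = 10
te_Instrument calibration = (1 + 4·6 + 11)/6 = 36/6 = 6
te_Pilot data = (11 + 4·13 + 15)/6 = 78/6 = 13
te_Data collection = (1 + 4·5 + 15)/6 = 36/6 = 6

Forward pass:
ES_IRB approval = 0; EF_IRB approval = 7
ES_Recruitment = 0; EF_Recruitment = 10
ES_Instrument calibration = 7; EF_Instrument calibration = 7+6 = 13
ES_Pilot data = max(EF_Recruitment=10, EF_Instrument calibration=13) = 13; EF_Pilot data = 13+13 = 26
ES_Data collection = max(EF_Recruitment=10, EF_Pilot data=26) = 26; EF_Data collection = 26+6 = 32
Expected project duration μ = 32 hours. Critical path: IRB approval → Instrument calibration → Pilot data → Data collection.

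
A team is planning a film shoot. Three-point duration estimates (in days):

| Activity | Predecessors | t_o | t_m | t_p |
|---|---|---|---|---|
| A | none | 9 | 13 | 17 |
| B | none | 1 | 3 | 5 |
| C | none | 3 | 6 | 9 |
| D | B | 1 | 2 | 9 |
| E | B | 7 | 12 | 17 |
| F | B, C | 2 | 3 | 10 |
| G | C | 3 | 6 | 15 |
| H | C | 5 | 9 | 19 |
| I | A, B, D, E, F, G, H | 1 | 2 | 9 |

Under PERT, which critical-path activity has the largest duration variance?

te_A = (9 + 4·13 + 17)/6 = 78/6 = 13; σ²_A = ((17−9)/6)² = 1.778
te_B = (1 + 4·3 + 5)/6 = 18/6 = 3; σ²_B = ((5−1)/6)² = 0.444
te_C = (3 + 4·6 + 9)/6 = 36/6 = 6; σ²_C = ((9−3)/6)² = 1.000
te_D = (1 + 4·2 + 9)/6 = 18/6 = 3; σ²_D = ((9−1)/6)² = 1.778
te_E = (7 + 4·12 + 17)/6 = 72/6 = 12; σ²_E = ((17−7)/6)² = 2.778
te_F = (2 + 4·3 + 10)/6 = 24/6 = 4; σ²_F = ((10−2)/6)² = 1.778
te_G = (3 + 4·6 + 15)/6 = 42/6 = 7; σ²_G = ((15−3)/6)² = 4.000
te_H = (5 + 4·9 + 19)/6 = 60/6 = 10; σ²_H = ((19−5)/6)² = 5.444
te_I = (1 + 4·2 + 9)/6 = 18/6 = 3; σ²_I = ((9−1)/6)² = 1.778

Forward pass:
ES_A = 0; EF_A = 13
ES_B = 0; EF_B = 3
ES_C = 0; EF_C = 6
ES_D = 3; EF_D = 3+3 = 6
ES_E = 3; EF_E = 3+12 = 15
ES_F = max(EF_B=3, EF_C=6) = 6; EF_F = 6+4 = 10
ES_G = 6; EF_G = 6+7 = 13
ES_H = 6; EF_H = 6+10 = 16
ES_I = max(EF_A=13, EF_B=3, EF_D=6, EF_E=15, EF_F=10, EF_G=13, EF_H=16) = 16; EF_I = 16+3 = 19
Expected project duration μ = 19 days. Critical path: C → H → I.

Variances on critical path: σ²_C=1.000, σ²_H=5.444, σ²_I=1.778.
Largest is σ²_H = 5.444.

H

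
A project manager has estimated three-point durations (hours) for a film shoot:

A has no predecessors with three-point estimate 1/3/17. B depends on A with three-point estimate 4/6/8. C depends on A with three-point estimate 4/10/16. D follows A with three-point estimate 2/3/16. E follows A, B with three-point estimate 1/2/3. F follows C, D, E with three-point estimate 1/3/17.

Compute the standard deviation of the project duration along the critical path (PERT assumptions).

4.27 hours

te_A = (1 + 4·3 + 17)/6 = 30/6 = 5; σ²_A = ((17−1)/6)² = 7.111
te_B = (4 + 4·6 + 8)/6 = 36/6 = 6; σ²_B = ((8−4)/6)² = 0.444
te_C = (4 + 4·10 + 16)/6 = 60/6 = 10; σ²_C = ((16−4)/6)² = 4.000
te_D = (2 + 4·3 + 16)/6 = 30/6 = 5; σ²_D = ((16−2)/6)² = 5.444
te_E = (1 + 4·2 + 3)/6 = 12/6 = 2; σ²_E = ((3−1)/6)² = 0.111
te_F = (1 + 4·3 + 17)/6 = 30/6 = 5; σ²_F = ((17−1)/6)² = 7.111

Forward pass:
ES_A = 0; EF_A = 5
ES_B = 5; EF_B = 5+6 = 11
ES_C = 5; EF_C = 5+10 = 15
ES_D = 5; EF_D = 5+5 = 10
ES_E = max(EF_A=5, EF_B=11) = 11; EF_E = 11+2 = 13
ES_F = max(EF_C=15, EF_D=10, EF_E=13) = 15; EF_F = 15+5 = 20
Expected project duration μ = 20 hours. Critical path: A → C → F.

Variance along critical path = 7.111 + 4.000 + 7.111 = 18.222
σ = √18.222 = 4.269 hours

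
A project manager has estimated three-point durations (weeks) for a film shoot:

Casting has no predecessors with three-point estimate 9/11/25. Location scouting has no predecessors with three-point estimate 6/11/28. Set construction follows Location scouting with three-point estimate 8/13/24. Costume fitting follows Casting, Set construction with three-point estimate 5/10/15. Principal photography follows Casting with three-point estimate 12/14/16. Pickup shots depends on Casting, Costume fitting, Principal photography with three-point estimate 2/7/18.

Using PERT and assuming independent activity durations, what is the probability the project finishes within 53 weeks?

te_Casting = (9 + 4·11 + 25)/6 = 78/6 = 13; σ²_Casting = ((25−9)/6)² = 7.111
te_Location scouting = (6 + 4·11 + 28)/6 = 78/6 = 13; σ²_Location scouting = ((28−6)/6)² = 13.444
te_Set construction = (8 + 4·13 + 24)/6 = 84/6 = 14; σ²_Set construction = ((24−8)/6)² = 7.111
te_Costume fitting = (5 + 4·10 + 15)/6 = 60/6 = 10; σ²_Costume fitting = ((15−5)/6)² = 2.778
te_Principal photography = (12 + 4·14 + 16)/6 = 84/6 = 14; σ²_Principal photography = ((16−12)/6)² = 0.444
te_Pickup shots = (2 + 4·7 + 18)/6 = 48/6 = 8; σ²_Pickup shots = ((18−2)/6)² = 7.111

Forward pass:
ES_Casting = 0; EF_Casting = 13
ES_Location scouting = 0; EF_Location scouting = 13
ES_Set construction = 13; EF_Set construction = 13+14 = 27
ES_Costume fitting = max(EF_Casting=13, EF_Set construction=27) = 27; EF_Costume fitting = 27+10 = 37
ES_Principal photography = 13; EF_Principal photography = 13+14 = 27
ES_Pickup shots = max(EF_Casting=13, EF_Costume fitting=37, EF_Principal photography=27) = 37; EF_Pickup shots = 37+8 = 45
Expected project duration μ = 45 weeks. Critical path: Location scouting → Set construction → Costume fitting → Pickup shots.

Variance along critical path = 13.444 + 7.111 + 2.778 + 7.111 = 30.444; σ = √30.444 = 5.518 weeks.
Z = (53 − 45) / 5.518 = 1.450
P(T ≤ 53) = Φ(1.450) ≈ 0.926

0.926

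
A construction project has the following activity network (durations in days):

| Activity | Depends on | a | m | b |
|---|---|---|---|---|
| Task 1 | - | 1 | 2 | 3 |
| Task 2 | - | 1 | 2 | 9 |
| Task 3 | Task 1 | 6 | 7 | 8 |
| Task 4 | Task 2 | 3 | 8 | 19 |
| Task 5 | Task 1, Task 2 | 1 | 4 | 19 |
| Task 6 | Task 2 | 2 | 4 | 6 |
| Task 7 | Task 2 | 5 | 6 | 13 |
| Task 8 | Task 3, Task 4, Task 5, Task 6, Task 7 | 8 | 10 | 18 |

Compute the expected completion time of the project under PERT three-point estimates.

te_Task 1 = (1 + 4·2 + 3)/6 = 12/6 = 2
te_Task 2 = (1 + 4·2 + 9)/6 = 18/6 = 3
te_Task 3 = (6 + 4·7 + 8)/6 = 42/6 = 7
te_Task 4 = (3 + 4·8 + 19)/6 = 54/6 = 9
te_Task 5 = (1 + 4·4 + 19)/6 = 36/6 = 6
te_Task 6 = (2 + 4·4 + 6)/6 = 24/6 = 4
te_Task 7 = (5 + 4·6 + 13)/6 = 42/6 = 7
te_Task 8 = (8 + 4·10 + 18)/6 = 66/6 = 11

Forward pass:
ES_Task 1 = 0; EF_Task 1 = 2
ES_Task 2 = 0; EF_Task 2 = 3
ES_Task 3 = 2; EF_Task 3 = 2+7 = 9
ES_Task 4 = 3; EF_Task 4 = 3+9 = 12
ES_Task 5 = max(EF_Task 1=2, EF_Task 2=3) = 3; EF_Task 5 = 3+6 = 9
ES_Task 6 = 3; EF_Task 6 = 3+4 = 7
ES_Task 7 = 3; EF_Task 7 = 3+7 = 10
ES_Task 8 = max(EF_Task 3=9, EF_Task 4=12, EF_Task 5=9, EF_Task 6=7, EF_Task 7=10) = 12; EF_Task 8 = 12+11 = 23
Expected project duration μ = 23 days. Critical path: Task 2 → Task 4 → Task 8.

23 days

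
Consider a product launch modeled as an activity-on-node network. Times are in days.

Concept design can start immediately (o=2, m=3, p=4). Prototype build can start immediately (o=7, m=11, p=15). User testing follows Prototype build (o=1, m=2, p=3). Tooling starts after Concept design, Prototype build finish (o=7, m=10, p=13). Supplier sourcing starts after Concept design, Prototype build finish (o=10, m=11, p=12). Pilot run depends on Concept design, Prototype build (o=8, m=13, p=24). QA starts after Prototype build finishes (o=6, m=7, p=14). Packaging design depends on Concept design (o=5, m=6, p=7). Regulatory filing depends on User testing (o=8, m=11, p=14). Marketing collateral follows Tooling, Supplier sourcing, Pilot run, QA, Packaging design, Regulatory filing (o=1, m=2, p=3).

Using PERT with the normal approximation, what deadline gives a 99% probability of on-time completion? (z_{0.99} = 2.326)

34.0 days

te_Concept design = (2 + 4·3 + 4)/6 = 18/6 = 3; σ²_Concept design = ((4−2)/6)² = 0.111
te_Prototype build = (7 + 4·11 + 15)/6 = 66/6 = 11; σ²_Prototype build = ((15−7)/6)² = 1.778
te_User testing = (1 + 4·2 + 3)/6 = 12/6 = 2; σ²_User testing = ((3−1)/6)² = 0.111
te_Tooling = (7 + 4·10 + 13)/6 = 60/6 = 10; σ²_Tooling = ((13−7)/6)² = 1.000
te_Supplier sourcing = (10 + 4·11 + 12)/6 = 66/6 = 11; σ²_Supplier sourcing = ((12−10)/6)² = 0.111
te_Pilot run = (8 + 4·13 + 24)/6 = 84/6 = 14; σ²_Pilot run = ((24−8)/6)² = 7.111
te_QA = (6 + 4·7 + 14)/6 = 48/6 = 8; σ²_QA = ((14−6)/6)² = 1.778
te_Packaging design = (5 + 4·6 + 7)/6 = 36/6 = 6; σ²_Packaging design = ((7−5)/6)² = 0.111
te_Regulatory filing = (8 + 4·11 + 14)/6 = 66/6 = 11; σ²_Regulatory filing = ((14−8)/6)² = 1.000
te_Marketing collateral = (1 + 4·2 + 3)/6 = 12/6 = 2; σ²_Marketing collateral = ((3−1)/6)² = 0.111

Forward pass:
ES_Concept design = 0; EF_Concept design = 3
ES_Prototype build = 0; EF_Prototype build = 11
ES_User testing = 11; EF_User testing = 11+2 = 13
ES_Tooling = max(EF_Concept design=3, EF_Prototype build=11) = 11; EF_Tooling = 11+10 = 21
ES_Supplier sourcing = max(EF_Concept design=3, EF_Prototype build=11) = 11; EF_Supplier sourcing = 11+11 = 22
ES_Pilot run = max(EF_Concept design=3, EF_Prototype build=11) = 11; EF_Pilot run = 11+14 = 25
ES_QA = 11; EF_QA = 11+8 = 19
ES_Packaging design = 3; EF_Packaging design = 3+6 = 9
ES_Regulatory filing = 13; EF_Regulatory filing = 13+11 = 24
ES_Marketing collateral = max(EF_Tooling=21, EF_Supplier sourcing=22, EF_Pilot run=25, EF_QA=19, EF_Packaging design=9, EF_Regulatory filing=24) = 25; EF_Marketing collateral = 25+2 = 27
Expected project duration μ = 27 days. Critical path: Prototype build → Pilot run → Marketing collateral.

Variance along critical path = 1.778 + 7.111 + 0.111 = 9.000; σ = 3.000 days.
D = μ + z·σ = 27 + 2.326·3.000 = 34.0 days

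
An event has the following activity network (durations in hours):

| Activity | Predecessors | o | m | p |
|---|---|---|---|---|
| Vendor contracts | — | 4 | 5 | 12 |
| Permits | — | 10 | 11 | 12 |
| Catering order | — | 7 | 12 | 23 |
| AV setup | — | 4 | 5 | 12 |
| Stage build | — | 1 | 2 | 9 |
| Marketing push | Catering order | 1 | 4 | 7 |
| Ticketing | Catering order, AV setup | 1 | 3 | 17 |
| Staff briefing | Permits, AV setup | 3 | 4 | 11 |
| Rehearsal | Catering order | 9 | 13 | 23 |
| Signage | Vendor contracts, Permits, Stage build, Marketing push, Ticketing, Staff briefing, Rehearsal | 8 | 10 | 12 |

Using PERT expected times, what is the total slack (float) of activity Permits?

11 hours

te_Vendor contracts = (4 + 4·5 + 12)/6 = 36/6 = 6
te_Permits = (10 + 4·11 + 12)/6 = 66/6 = 11
te_Catering order = (7 + 4·12 + 23)/6 = 78/6 = 13
te_AV setup = (4 + 4·5 + 12)/6 = 36/6 = 6
te_Stage build = (1 + 4·2 + 9)/6 = 18/6 = 3
te_Marketing push = (1 + 4·4 + 7)/6 = 24/6 = 4
te_Ticketing = (1 + 4·3 + 17)/6 = 30/6 = 5
te_Staff briefing = (3 + 4·4 + 11)/6 = 30/6 = 5
te_Rehearsal = (9 + 4·13 + 23)/6 = 84/6 = 14
te_Signage = (8 + 4·10 + 12)/6 = 60/6 = 10

Forward pass:
ES_Vendor contracts = 0; EF_Vendor contracts = 6
ES_Permits = 0; EF_Permits = 11
ES_Catering order = 0; EF_Catering order = 13
ES_AV setup = 0; EF_AV setup = 6
ES_Stage build = 0; EF_Stage build = 3
ES_Marketing push = 13; EF_Marketing push = 13+4 = 17
ES_Ticketing = max(EF_Catering order=13, EF_AV setup=6) = 13; EF_Ticketing = 13+5 = 18
ES_Staff briefing = max(EF_Permits=11, EF_AV setup=6) = 11; EF_Staff briefing = 11+5 = 16
ES_Rehearsal = 13; EF_Rehearsal = 13+14 = 27
ES_Signage = max(EF_Vendor contracts=6, EF_Permits=11, EF_Stage build=3, EF_Marketing push=17, EF_Ticketing=18, EF_Staff briefing=16, EF_Rehearsal=27) = 27; EF_Signage = 27+10 = 37
Expected project duration μ = 37 hours. Critical path: Catering order → Rehearsal → Signage.

Backward pass:
LF_Signage = 37; LS_Signage = 37−10 = 27
LF_Rehearsal = LS_Signage = 27; LS_Rehearsal = 27−14 = 13
LF_Staff briefing = LS_Signage = 27; LS_Staff briefing = 27−5 = 22
LF_Ticketing = LS_Signage = 27; LS_Ticketing = 27−5 = 22
LF_Marketing push = LS_Signage = 27; LS_Marketing push = 27−4 = 23
LF_Stage build = LS_Signage = 27; LS_Stage build = 27−3 = 24
LF_AV setup = min(LS_Ticketing=22, LS_Staff briefing=22) = 22; LS_AV setup = 22−6 = 16
LF_Catering order = min(LS_Marketing push=23, LS_Ticketing=22, LS_Rehearsal=13) = 13; LS_Catering order = 13−13 = 0
LF_Permits = min(LS_Staff briefing=22, LS_Signage=27) = 22; LS_Permits = 22−11 = 11
LF_Vendor contracts = LS_Signage = 27; LS_Vendor contracts = 27−6 = 21
Slack_Permits = LS_Permits − ES_Permits = 11 − 0 = 11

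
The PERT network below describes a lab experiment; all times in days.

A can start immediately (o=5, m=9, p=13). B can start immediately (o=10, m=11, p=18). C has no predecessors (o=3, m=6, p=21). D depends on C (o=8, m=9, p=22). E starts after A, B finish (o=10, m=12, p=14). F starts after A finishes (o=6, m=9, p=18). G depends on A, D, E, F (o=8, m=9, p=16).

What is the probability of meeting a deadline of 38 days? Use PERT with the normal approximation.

te_A = (5 + 4·9 + 13)/6 = 54/6 = 9; σ²_A = ((13−5)/6)² = 1.778
te_B = (10 + 4·11 + 18)/6 = 72/6 = 12; σ²_B = ((18−10)/6)² = 1.778
te_C = (3 + 4·6 + 21)/6 = 48/6 = 8; σ²_C = ((21−3)/6)² = 9.000
te_D = (8 + 4·9 + 22)/6 = 66/6 = 11; σ²_D = ((22−8)/6)² = 5.444
te_E = (10 + 4·12 + 14)/6 = 72/6 = 12; σ²_E = ((14−10)/6)² = 0.444
te_F = (6 + 4·9 + 18)/6 = 60/6 = 10; σ²_F = ((18−6)/6)² = 4.000
te_G = (8 + 4·9 + 16)/6 = 60/6 = 10; σ²_G = ((16−8)/6)² = 1.778

Forward pass:
ES_A = 0; EF_A = 9
ES_B = 0; EF_B = 12
ES_C = 0; EF_C = 8
ES_D = 8; EF_D = 8+11 = 19
ES_E = max(EF_A=9, EF_B=12) = 12; EF_E = 12+12 = 24
ES_F = 9; EF_F = 9+10 = 19
ES_G = max(EF_A=9, EF_D=19, EF_E=24, EF_F=19) = 24; EF_G = 24+10 = 34
Expected project duration μ = 34 days. Critical path: B → E → G.

Variance along critical path = 1.778 + 0.444 + 1.778 = 4.000; σ = √4.000 = 2.000 days.
Z = (38 − 34) / 2.000 = 2.000
P(T ≤ 38) = Φ(2.000) ≈ 0.977

0.977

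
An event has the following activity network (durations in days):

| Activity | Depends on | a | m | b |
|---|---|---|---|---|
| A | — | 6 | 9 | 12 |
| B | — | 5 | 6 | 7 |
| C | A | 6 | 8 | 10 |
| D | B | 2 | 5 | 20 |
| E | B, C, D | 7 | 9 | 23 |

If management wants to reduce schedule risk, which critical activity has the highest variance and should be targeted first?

te_A = (6 + 4·9 + 12)/6 = 54/6 = 9; σ²_A = ((12−6)/6)² = 1.000
te_B = (5 + 4·6 + 7)/6 = 36/6 = 6; σ²_B = ((7−5)/6)² = 0.111
te_C = (6 + 4·8 + 10)/6 = 48/6 = 8; σ²_C = ((10−6)/6)² = 0.444
te_D = (2 + 4·5 + 20)/6 = 42/6 = 7; σ²_D = ((20−2)/6)² = 9.000
te_E = (7 + 4·9 + 23)/6 = 66/6 = 11; σ²_E = ((23−7)/6)² = 7.111

Forward pass:
ES_A = 0; EF_A = 9
ES_B = 0; EF_B = 6
ES_C = 9; EF_C = 9+8 = 17
ES_D = 6; EF_D = 6+7 = 13
ES_E = max(EF_B=6, EF_C=17, EF_D=13) = 17; EF_E = 17+11 = 28
Expected project duration μ = 28 days. Critical path: A → C → E.

Variances on critical path: σ²_A=1.000, σ²_C=0.444, σ²_E=7.111.
Largest is σ²_E = 7.111.

E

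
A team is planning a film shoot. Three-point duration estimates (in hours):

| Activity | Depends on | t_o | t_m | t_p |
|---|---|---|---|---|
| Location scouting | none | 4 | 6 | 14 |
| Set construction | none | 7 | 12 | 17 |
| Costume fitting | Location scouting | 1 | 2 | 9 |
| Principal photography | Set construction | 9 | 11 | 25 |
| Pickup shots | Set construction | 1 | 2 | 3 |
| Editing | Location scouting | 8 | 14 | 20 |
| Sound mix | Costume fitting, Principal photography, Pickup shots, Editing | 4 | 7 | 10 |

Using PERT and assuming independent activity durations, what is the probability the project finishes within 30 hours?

0.272

te_Location scouting = (4 + 4·6 + 14)/6 = 42/6 = 7; σ²_Location scouting = ((14−4)/6)² = 2.778
te_Set construction = (7 + 4·12 + 17)/6 = 72/6 = 12; σ²_Set construction = ((17−7)/6)² = 2.778
te_Costume fitting = (1 + 4·2 + 9)/6 = 18/6 = 3; σ²_Costume fitting = ((9−1)/6)² = 1.778
te_Principal photography = (9 + 4·11 + 25)/6 = 78/6 = 13; σ²_Principal photography = ((25−9)/6)² = 7.111
te_Pickup shots = (1 + 4·2 + 3)/6 = 12/6 = 2; σ²_Pickup shots = ((3−1)/6)² = 0.111
te_Editing = (8 + 4·14 + 20)/6 = 84/6 = 14; σ²_Editing = ((20−8)/6)² = 4.000
te_Sound mix = (4 + 4·7 + 10)/6 = 42/6 = 7; σ²_Sound mix = ((10−4)/6)² = 1.000

Forward pass:
ES_Location scouting = 0; EF_Location scouting = 7
ES_Set construction = 0; EF_Set construction = 12
ES_Costume fitting = 7; EF_Costume fitting = 7+3 = 10
ES_Principal photography = 12; EF_Principal photography = 12+13 = 25
ES_Pickup shots = 12; EF_Pickup shots = 12+2 = 14
ES_Editing = 7; EF_Editing = 7+14 = 21
ES_Sound mix = max(EF_Costume fitting=10, EF_Principal photography=25, EF_Pickup shots=14, EF_Editing=21) = 25; EF_Sound mix = 25+7 = 32
Expected project duration μ = 32 hours. Critical path: Set construction → Principal photography → Sound mix.

Variance along critical path = 2.778 + 7.111 + 1.000 = 10.889; σ = √10.889 = 3.300 hours.
Z = (30 − 32) / 3.300 = -0.606
P(T ≤ 30) = Φ(-0.606) ≈ 0.272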